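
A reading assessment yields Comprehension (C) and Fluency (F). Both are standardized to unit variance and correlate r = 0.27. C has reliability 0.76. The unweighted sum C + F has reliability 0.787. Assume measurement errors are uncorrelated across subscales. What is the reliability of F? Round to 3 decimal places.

0.699

Var(C+F) = 2 + 2·0.27 = 2.540.
True-score variance = ρ_C + ρ_F + 2·0.27, so 0.787 = (0.76 + ρ_F + 0.54) / 2.540.
ρ_F = 0.787·2.540 − 0.76 − 0.54 = 0.699.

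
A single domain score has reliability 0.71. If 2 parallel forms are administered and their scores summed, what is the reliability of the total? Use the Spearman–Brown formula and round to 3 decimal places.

0.830

ρ_k = kρ / (1 + (k−1)ρ) = 2·0.71 / (1 + 1·0.71) = 1.420 / 1.710 = 0.830.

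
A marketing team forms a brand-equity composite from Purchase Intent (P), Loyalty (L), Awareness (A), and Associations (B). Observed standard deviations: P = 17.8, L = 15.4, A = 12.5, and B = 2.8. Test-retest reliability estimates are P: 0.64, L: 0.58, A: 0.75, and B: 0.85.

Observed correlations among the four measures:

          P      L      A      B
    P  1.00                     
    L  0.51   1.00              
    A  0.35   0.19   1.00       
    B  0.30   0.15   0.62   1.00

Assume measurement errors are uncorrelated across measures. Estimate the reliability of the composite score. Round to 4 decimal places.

Var(P+L+A+B) = 17.8² + 15.4² + 12.5² + 2.8² + 2·[17.8·15.4·0.51 + 17.8·12.5·0.35 + 17.8·2.8·0.30 + 15.4·12.5·0.19 + 15.4·2.8·0.15 + 12.5·2.8·0.62] = 718.09 + 594.742 = 1312.83.
With uncorrelated errors the cross-covariances are all true-score covariance, so they carry over unchanged; only the diagonal terms shrink to ρᵢσᵢ².
True-score variance = [17.8²·0.64 + 15.4²·0.58 + 12.5²·0.75 + 2.8²·0.85] + 594.742 = 464.182 + 594.742 = 1058.92.
Reliability = 1058.92 / 1312.83 = 0.8066.

0.8066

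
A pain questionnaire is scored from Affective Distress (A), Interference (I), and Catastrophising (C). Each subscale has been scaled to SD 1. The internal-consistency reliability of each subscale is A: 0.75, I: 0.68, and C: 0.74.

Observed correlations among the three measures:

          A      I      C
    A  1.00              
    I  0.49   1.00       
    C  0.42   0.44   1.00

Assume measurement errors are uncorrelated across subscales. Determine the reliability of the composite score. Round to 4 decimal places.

0.8544

Var(A+I+C) = 3 + 2·[0.49 + 0.42 + 0.44] = 3 + 2.7 = 5.7.
Because errors are independent across components, Cov(Tᵢ,Tⱼ) = Cov(Xᵢ,Xⱼ); the off-diagonal part of the true-score variance is the same as above.
True-score variance = [0.75 + 0.68 + 0.74] + 2.7 = 2.17 + 2.7 = 4.87.
Reliability = 4.87 / 5.7 = 0.8544.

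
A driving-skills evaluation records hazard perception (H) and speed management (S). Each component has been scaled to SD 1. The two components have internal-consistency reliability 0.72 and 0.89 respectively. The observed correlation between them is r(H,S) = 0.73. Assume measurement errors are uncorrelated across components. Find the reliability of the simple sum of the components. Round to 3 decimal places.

Var(H+S) = 2 + 2·[0.73] = 2 + 1.46 = 3.46.
With uncorrelated errors the cross-covariances are all true-score covariance, so they carry over unchanged; only the diagonal terms shrink to ρᵢσᵢ².
True-score variance = [0.72 + 0.89] + 1.46 = 1.61 + 1.46 = 3.07.
Reliability = 3.07 / 3.46 = 0.887.

0.887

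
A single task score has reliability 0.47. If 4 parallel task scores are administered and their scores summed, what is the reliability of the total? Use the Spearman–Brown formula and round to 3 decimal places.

0.780

ρ_k = kρ / (1 + (k−1)ρ) = 4·0.47 / (1 + 3·0.47) = 1.880 / 2.410 = 0.780.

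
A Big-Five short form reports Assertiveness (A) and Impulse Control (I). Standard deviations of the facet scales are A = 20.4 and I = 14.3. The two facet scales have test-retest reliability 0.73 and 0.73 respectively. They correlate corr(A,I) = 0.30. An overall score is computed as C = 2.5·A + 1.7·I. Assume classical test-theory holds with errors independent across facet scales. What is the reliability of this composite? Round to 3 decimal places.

Var(C) = 2.5²·20.4² + 1.7²·14.3² + 2·[4.25·20.4·14.3·0.30] = 3191.98 + 743.886 = 3935.86.
Under uncorrelated errors the observed covariances equal the true-score covariances, so only the own-variance terms attenuate.
True-score variance = [2.5²·20.4²·0.73 + 1.7²·14.3²·0.73] + 743.886 = 2330.14 + 743.886 = 3074.03.
Reliability = 3074.03 / 3935.86 = 0.781.

0.781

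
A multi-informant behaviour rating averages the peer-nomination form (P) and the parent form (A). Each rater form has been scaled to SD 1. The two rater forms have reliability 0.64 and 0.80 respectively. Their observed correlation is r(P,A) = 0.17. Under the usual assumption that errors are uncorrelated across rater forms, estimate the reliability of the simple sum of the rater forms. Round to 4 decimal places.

Var(P+A) = 2 + 2·[0.17] = 2 + 0.34 = 2.34.
With uncorrelated errors the cross-covariances are all true-score covariance, so they carry over unchanged; only the diagonal terms shrink to ρᵢσᵢ².
True-score variance = [0.64 + 0.80] + 0.34 = 1.44 + 0.34 = 1.78.
Reliability = 1.78 / 2.34 = 0.7607.

0.7607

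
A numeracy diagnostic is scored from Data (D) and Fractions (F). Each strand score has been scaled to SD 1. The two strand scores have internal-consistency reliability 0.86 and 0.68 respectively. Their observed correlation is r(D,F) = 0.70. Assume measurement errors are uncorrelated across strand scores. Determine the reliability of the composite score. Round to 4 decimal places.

0.8647

Var(D+F) = 2 + 2·[0.70] = 2 + 1.4 = 3.4.
Under uncorrelated errors the observed covariances equal the true-score covariances, so only the own-variance terms attenuate.
True-score variance = [0.86 + 0.68] + 1.4 = 1.54 + 1.4 = 2.94.
Reliability = 2.94 / 3.4 = 0.8647.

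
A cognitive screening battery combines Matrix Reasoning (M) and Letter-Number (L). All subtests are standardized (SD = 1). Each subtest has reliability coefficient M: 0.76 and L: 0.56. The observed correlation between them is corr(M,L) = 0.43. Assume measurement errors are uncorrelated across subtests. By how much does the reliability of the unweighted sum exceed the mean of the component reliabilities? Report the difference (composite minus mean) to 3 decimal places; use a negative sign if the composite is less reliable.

Var(sum) = 2 + 0.86 = 2.86; true-score variance = 1.32 + 0.86 = 2.18; composite reliability = 0.7622.
Mean component reliability = 0.6600.
Difference = 0.7622 − 0.6600 = 0.102.

0.102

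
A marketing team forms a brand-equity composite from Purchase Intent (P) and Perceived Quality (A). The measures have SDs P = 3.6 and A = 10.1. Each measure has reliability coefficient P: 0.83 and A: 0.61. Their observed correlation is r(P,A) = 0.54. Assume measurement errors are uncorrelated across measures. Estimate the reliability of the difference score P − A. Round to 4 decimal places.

0.4454

Var(P−A) = 3.6² + 10.1² − 2·3.6·10.1·0.54 = 114.97 − 39.2688 = 75.7012.
With uncorrelated errors the cross-covariances are all true-score covariance, so they carry over unchanged; only the diagonal terms shrink to ρᵢσᵢ².
True-score variance = [3.6²·0.83 + 10.1²·0.61] − 39.2688 = 72.9829 − 39.2688 = 33.7141.
Reliability = 33.7141 / 75.7012 = 0.4454.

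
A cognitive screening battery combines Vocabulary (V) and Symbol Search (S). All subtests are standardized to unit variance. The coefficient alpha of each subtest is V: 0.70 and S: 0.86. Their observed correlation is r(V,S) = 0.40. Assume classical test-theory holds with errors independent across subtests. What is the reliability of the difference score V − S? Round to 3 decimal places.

0.633

Var(V−S) = 1 + 1 − 2·0.40 = 2 − 0.8 = 1.2.
With uncorrelated errors the cross-covariances are all true-score covariance, so they carry over unchanged; only the diagonal terms shrink to ρᵢσᵢ².
True-score variance = [0.70 + 0.86] − 0.8 = 1.56 − 0.8 = 0.76.
Reliability = 0.76 / 1.2 = 0.633.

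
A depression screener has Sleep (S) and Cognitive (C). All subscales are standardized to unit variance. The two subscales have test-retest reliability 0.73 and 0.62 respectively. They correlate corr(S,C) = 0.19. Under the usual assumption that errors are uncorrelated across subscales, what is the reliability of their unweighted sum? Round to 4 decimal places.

0.7269

Var(S+C) = 2 + 2·[0.19] = 2 + 0.38 = 2.38.
Under uncorrelated errors the observed covariances equal the true-score covariances, so only the own-variance terms attenuate.
True-score variance = [0.73 + 0.62] + 0.38 = 1.35 + 0.38 = 1.73.
Reliability = 1.73 / 2.38 = 0.7269.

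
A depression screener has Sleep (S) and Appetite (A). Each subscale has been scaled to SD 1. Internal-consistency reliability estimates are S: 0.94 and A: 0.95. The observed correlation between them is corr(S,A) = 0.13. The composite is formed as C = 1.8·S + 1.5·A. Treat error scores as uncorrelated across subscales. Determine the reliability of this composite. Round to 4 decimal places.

Var(C) = 1.8² + 1.5² + 2·[2.7·0.13] = 5.49 + 0.702 = 6.192.
Because errors are independent across components, Cov(Tᵢ,Tⱼ) = Cov(Xᵢ,Xⱼ); the off-diagonal part of the true-score variance is the same as above.
True-score variance = [1.8²·0.94 + 1.5²·0.95] + 0.702 = 5.1831 + 0.702 = 5.8851.
Reliability = 5.8851 / 6.192 = 0.9504.

0.9504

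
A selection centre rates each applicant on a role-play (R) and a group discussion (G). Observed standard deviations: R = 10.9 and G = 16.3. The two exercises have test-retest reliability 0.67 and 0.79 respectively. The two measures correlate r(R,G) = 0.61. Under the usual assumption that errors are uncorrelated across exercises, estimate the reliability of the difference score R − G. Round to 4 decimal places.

Var(R−G) = 10.9² + 16.3² − 2·10.9·16.3·0.61 = 384.5 − 216.757 = 167.743.
Because errors are independent across components, Cov(Tᵢ,Tⱼ) = Cov(Xᵢ,Xⱼ); the off-diagonal part of the true-score variance is the same as above.
True-score variance = [10.9²·0.67 + 16.3²·0.79] − 216.757 = 289.498 − 216.757 = 72.7404.
Reliability = 72.7404 / 167.743 = 0.4336.

0.4336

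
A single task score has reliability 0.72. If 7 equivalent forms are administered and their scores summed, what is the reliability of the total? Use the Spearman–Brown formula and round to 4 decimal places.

0.9474

ρ_k = kρ / (1 + (k−1)ρ) = 7·0.72 / (1 + 6·0.72) = 5.040 / 5.320 = 0.9474.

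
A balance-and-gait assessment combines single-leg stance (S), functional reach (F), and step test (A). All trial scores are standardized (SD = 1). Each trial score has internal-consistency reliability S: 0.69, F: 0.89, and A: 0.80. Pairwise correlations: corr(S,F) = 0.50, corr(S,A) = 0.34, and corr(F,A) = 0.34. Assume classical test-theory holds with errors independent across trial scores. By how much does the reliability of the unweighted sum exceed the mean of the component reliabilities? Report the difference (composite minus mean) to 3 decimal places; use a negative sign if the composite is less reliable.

Var(sum) = 3 + 2.36 = 5.36; true-score variance = 2.38 + 2.36 = 4.74; composite reliability = 0.8843.
Mean component reliability = 0.7933.
Difference = 0.8843 − 0.7933 = 0.091.

0.091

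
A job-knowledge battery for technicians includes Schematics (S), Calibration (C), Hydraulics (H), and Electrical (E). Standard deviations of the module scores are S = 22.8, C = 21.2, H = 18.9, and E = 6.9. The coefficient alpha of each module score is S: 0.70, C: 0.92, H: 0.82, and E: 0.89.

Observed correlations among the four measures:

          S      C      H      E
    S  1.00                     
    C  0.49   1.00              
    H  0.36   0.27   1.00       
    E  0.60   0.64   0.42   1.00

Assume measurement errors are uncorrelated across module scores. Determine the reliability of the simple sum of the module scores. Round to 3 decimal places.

Var(S+C+H+E) = 22.8² + 21.2² + 18.9² + 6.9² + 2·[22.8·21.2·0.49 + 22.8·18.9·0.36 + 22.8·6.9·0.60 + 21.2·18.9·0.27 + 21.2·6.9·0.64 + 18.9·6.9·0.42] = 1374.1 + 1485.89 = 2859.99.
With uncorrelated errors the cross-covariances are all true-score covariance, so they carry over unchanged; only the diagonal terms shrink to ρᵢσᵢ².
True-score variance = [22.8²·0.70 + 21.2²·0.92 + 18.9²·0.82 + 6.9²·0.89] + 1485.89 = 1112.66 + 1485.89 = 2598.55.
Reliability = 2598.55 / 2859.99 = 0.909.

0.909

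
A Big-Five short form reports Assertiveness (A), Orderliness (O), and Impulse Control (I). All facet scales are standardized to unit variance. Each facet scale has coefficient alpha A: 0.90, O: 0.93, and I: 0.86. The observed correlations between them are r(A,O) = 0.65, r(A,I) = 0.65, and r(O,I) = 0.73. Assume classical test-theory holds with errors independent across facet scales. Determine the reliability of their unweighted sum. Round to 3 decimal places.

0.956

Var(A+O+I) = 3 + 2·[0.65 + 0.65 + 0.73] = 3 + 4.06 = 7.06.
Because errors are independent across components, Cov(Tᵢ,Tⱼ) = Cov(Xᵢ,Xⱼ); the off-diagonal part of the true-score variance is the same as above.
True-score variance = [0.90 + 0.93 + 0.86] + 4.06 = 2.69 + 4.06 = 6.75.
Reliability = 6.75 / 7.06 = 0.956.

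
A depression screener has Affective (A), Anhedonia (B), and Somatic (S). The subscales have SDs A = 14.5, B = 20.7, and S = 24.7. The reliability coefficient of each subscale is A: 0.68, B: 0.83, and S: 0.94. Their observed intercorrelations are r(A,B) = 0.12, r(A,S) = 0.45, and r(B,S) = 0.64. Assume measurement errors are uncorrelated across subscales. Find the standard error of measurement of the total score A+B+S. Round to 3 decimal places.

13.294

Var(total) = 1248.83 + 1048.82 = 2297.65.
True-score variance = 1072.1 + 1048.82 = 2120.92, so reliability = 0.9231.
Error variance = 2297.65 − 2120.92 = 176.729; SEM = √176.729 = 13.294.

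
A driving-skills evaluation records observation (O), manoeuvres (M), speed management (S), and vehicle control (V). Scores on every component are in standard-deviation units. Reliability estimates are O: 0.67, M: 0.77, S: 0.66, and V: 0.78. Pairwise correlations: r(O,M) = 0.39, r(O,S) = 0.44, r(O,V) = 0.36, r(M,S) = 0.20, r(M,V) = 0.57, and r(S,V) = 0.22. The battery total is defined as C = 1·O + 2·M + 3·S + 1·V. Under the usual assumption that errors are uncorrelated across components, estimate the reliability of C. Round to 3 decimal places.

Var(C) = 1 + 2² + 3² + 1 + 2·[2·0.39 + 3·0.44 + 0.36 + 6·0.20 + 2·0.57 + 3·0.22] = 15 + 10.92 = 25.92.
Because errors are independent across components, Cov(Tᵢ,Tⱼ) = Cov(Xᵢ,Xⱼ); the off-diagonal part of the true-score variance is the same as above.
True-score variance = [0.67 + 2²·0.77 + 3²·0.66 + 0.78] + 10.92 = 10.47 + 10.92 = 21.39.
Reliability = 21.39 / 25.92 = 0.825.

0.825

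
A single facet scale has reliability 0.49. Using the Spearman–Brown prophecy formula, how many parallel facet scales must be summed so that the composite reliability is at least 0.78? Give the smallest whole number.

k ≥ ρ*(1−ρ₁)/(ρ₁(1−ρ*)) = 0.78·0.51 / (0.49·0.22) = 3.690.
Smallest integer k = 4.

4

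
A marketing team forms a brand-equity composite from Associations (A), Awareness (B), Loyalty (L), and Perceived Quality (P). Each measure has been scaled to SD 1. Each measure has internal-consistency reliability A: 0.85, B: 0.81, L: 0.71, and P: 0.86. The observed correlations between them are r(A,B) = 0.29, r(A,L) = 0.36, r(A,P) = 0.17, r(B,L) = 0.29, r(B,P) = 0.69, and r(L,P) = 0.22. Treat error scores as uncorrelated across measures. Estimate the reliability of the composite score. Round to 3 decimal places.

0.904

Var(A+B+L+P) = 4 + 2·[0.29 + 0.36 + 0.17 + 0.29 + 0.69 + 0.22] = 4 + 4.04 = 8.04.
Because errors are independent across components, Cov(Tᵢ,Tⱼ) = Cov(Xᵢ,Xⱼ); the off-diagonal part of the true-score variance is the same as above.
True-score variance = [0.85 + 0.81 + 0.71 + 0.86] + 4.04 = 3.23 + 4.04 = 7.27.
Reliability = 7.27 / 8.04 = 0.904.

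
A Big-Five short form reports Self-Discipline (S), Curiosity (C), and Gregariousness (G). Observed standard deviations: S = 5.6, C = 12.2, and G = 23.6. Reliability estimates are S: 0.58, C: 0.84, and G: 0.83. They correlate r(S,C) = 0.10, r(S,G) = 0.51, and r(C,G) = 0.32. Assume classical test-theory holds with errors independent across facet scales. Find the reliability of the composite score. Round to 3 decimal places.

0.877

Var(S+C+G) = 5.6² + 12.2² + 23.6² + 2·[5.6·12.2·0.10 + 5.6·23.6·0.51 + 12.2·23.6·0.32] = 737.16 + 332.736 = 1069.9.
Under uncorrelated errors the observed covariances equal the true-score covariances, so only the own-variance terms attenuate.
True-score variance = [5.6²·0.58 + 12.2²·0.84 + 23.6²·0.83] + 332.736 = 605.491 + 332.736 = 938.227.
Reliability = 938.227 / 1069.9 = 0.877.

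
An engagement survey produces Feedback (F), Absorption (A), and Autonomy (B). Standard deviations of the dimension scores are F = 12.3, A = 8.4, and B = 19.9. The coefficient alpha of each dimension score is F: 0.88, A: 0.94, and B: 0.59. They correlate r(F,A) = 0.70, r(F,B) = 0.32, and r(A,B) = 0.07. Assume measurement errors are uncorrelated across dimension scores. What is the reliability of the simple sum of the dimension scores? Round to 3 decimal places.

0.804

Var(F+A+B) = 12.3² + 8.4² + 19.9² + 2·[12.3·8.4·0.70 + 12.3·19.9·0.32 + 8.4·19.9·0.07] = 617.86 + 324.703 = 942.563.
Because errors are independent across components, Cov(Tᵢ,Tⱼ) = Cov(Xᵢ,Xⱼ); the off-diagonal part of the true-score variance is the same as above.
True-score variance = [12.3²·0.88 + 8.4²·0.94 + 19.9²·0.59] + 324.703 = 433.107 + 324.703 = 757.811.
Reliability = 757.811 / 942.563 = 0.804.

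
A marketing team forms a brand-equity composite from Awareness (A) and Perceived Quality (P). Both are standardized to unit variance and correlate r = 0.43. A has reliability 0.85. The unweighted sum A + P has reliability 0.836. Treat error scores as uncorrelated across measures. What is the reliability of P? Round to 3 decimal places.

Var(A+P) = 2 + 2·0.43 = 2.860.
True-score variance = ρ_A + ρ_P + 2·0.43, so 0.836 = (0.85 + ρ_P + 0.86) / 2.860.
ρ_P = 0.836·2.860 − 0.85 − 0.86 = 0.681.

0.681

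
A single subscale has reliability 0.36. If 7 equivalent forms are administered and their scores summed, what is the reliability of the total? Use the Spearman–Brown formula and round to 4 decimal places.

0.7975

ρ_k = kρ / (1 + (k−1)ρ) = 7·0.36 / (1 + 6·0.36) = 2.520 / 3.160 = 0.7975.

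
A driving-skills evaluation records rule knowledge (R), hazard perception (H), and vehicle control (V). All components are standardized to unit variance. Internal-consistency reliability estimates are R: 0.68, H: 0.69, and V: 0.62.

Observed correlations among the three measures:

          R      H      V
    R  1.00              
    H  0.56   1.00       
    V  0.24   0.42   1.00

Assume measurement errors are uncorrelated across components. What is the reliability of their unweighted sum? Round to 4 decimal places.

Var(R+H+V) = 3 + 2·[0.56 + 0.24 + 0.42] = 3 + 2.44 = 5.44.
With uncorrelated errors the cross-covariances are all true-score covariance, so they carry over unchanged; only the diagonal terms shrink to ρᵢσᵢ².
True-score variance = [0.68 + 0.69 + 0.62] + 2.44 = 1.99 + 2.44 = 4.43.
Reliability = 4.43 / 5.44 = 0.8143.

0.8143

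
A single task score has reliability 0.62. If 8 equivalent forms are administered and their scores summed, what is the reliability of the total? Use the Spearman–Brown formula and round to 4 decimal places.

ρ_k = kρ / (1 + (k−1)ρ) = 8·0.62 / (1 + 7·0.62) = 4.960 / 5.340 = 0.9288.

0.9288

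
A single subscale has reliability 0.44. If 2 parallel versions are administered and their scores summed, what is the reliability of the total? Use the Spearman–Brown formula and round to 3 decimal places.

ρ_k = kρ / (1 + (k−1)ρ) = 2·0.44 / (1 + 1·0.44) = 0.880 / 1.440 = 0.611.

0.611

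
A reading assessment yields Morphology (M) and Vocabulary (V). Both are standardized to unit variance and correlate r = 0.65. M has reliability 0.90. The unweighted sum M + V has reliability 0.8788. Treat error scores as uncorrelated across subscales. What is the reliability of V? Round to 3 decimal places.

0.700

Var(M+V) = 2 + 2·0.65 = 3.300.
True-score variance = ρ_M + ρ_V + 2·0.65, so 0.8788 = (0.90 + ρ_V + 1.30) / 3.300.
ρ_V = 0.8788·3.300 − 0.90 − 1.30 = 0.700.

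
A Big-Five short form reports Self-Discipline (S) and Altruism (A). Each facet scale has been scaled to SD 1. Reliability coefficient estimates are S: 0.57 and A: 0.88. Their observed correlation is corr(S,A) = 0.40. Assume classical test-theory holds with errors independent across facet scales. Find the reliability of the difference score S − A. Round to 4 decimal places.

0.5417

Var(S−A) = 1 + 1 − 2·0.40 = 2 − 0.8 = 1.2.
Because errors are independent across components, Cov(Tᵢ,Tⱼ) = Cov(Xᵢ,Xⱼ); the off-diagonal part of the true-score variance is the same as above.
True-score variance = [0.57 + 0.88] − 0.8 = 1.45 − 0.8 = 0.65.
Reliability = 0.65 / 1.2 = 0.5417.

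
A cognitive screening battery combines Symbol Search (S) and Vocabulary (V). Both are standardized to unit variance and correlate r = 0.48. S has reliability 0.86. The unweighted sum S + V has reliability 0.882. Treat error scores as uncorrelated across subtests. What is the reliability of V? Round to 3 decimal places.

Var(S+V) = 2 + 2·0.48 = 2.960.
True-score variance = ρ_S + ρ_V + 2·0.48, so 0.882 = (0.86 + ρ_V + 0.96) / 2.960.
ρ_V = 0.882·2.960 − 0.86 − 0.96 = 0.791.

0.791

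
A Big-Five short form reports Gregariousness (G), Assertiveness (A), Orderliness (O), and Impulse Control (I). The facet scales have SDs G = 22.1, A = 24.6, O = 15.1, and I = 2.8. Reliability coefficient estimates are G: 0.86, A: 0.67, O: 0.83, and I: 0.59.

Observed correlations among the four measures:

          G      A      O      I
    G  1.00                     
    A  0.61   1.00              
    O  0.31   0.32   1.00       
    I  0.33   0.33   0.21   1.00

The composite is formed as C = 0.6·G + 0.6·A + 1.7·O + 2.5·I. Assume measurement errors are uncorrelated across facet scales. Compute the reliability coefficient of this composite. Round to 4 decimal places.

0.8856

Var(C) = 0.6²·22.1² + 0.6²·24.6² + 1.7²·15.1² + 2.5²·2.8² + 2·[0.36·22.1·24.6·0.61 + 1.02·22.1·15.1·0.31 + 1.5·22.1·2.8·0.33 + 1.02·24.6·15.1·0.32 + 1.5·24.6·2.8·0.33 + 4.25·15.1·2.8·0.21] = 1101.63 + 897.225 = 1998.86.
With uncorrelated errors the cross-covariances are all true-score covariance, so they carry over unchanged; only the diagonal terms shrink to ρᵢσᵢ².
True-score variance = [0.6²·22.1²·0.86 + 0.6²·24.6²·0.67 + 1.7²·15.1²·0.83 + 2.5²·2.8²·0.59] + 897.225 = 873.014 + 897.225 = 1770.24.
Reliability = 1770.24 / 1998.86 = 0.8856.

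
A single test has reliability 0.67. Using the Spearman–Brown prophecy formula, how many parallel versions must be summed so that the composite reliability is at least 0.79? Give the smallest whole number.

k ≥ ρ*(1−ρ₁)/(ρ₁(1−ρ*)) = 0.79·0.33 / (0.67·0.21) = 1.853.
Smallest integer k = 2.

2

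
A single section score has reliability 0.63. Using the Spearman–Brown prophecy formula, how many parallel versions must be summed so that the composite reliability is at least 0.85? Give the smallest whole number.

4

k ≥ ρ*(1−ρ₁)/(ρ₁(1−ρ*)) = 0.85·0.37 / (0.63·0.15) = 3.328.
Smallest integer k = 4.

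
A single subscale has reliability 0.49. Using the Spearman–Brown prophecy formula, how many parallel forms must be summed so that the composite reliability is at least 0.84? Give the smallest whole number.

k ≥ ρ*(1−ρ₁)/(ρ₁(1−ρ*)) = 0.84·0.51 / (0.49·0.16) = 5.464.
Smallest integer k = 6.

6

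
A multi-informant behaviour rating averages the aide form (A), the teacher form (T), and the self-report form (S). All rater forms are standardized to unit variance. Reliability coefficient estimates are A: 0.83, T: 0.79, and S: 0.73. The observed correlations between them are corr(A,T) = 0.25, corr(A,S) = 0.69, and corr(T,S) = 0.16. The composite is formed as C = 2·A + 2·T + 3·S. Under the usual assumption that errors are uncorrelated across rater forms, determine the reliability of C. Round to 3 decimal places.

Var(C) = 2² + 2² + 3² + 2·[4·0.25 + 6·0.69 + 6·0.16] = 17 + 12.2 = 29.2.
With uncorrelated errors the cross-covariances are all true-score covariance, so they carry over unchanged; only the diagonal terms shrink to ρᵢσᵢ².
True-score variance = [2²·0.83 + 2²·0.79 + 3²·0.73] + 12.2 = 13.05 + 12.2 = 25.25.
Reliability = 25.25 / 29.2 = 0.865.

0.865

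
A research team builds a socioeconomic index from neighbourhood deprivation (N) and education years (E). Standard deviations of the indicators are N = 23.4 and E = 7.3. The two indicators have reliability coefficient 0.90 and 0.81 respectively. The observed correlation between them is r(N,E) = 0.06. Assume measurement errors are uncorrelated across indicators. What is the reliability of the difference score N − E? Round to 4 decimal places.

Var(N−E) = 23.4² + 7.3² − 2·23.4·7.3·0.06 = 600.85 − 20.4984 = 580.352.
Under uncorrelated errors the observed covariances equal the true-score covariances, so only the own-variance terms attenuate.
True-score variance = [23.4²·0.90 + 7.3²·0.81] − 20.4984 = 535.969 − 20.4984 = 515.471.
Reliability = 515.471 / 580.352 = 0.8882.

0.8882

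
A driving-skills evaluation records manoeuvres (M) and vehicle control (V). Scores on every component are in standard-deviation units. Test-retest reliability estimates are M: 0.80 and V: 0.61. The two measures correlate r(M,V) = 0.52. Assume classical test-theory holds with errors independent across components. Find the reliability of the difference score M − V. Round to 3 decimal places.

0.385

Var(M−V) = 1 + 1 − 2·0.52 = 2 − 1.04 = 0.96.
With uncorrelated errors the cross-covariances are all true-score covariance, so they carry over unchanged; only the diagonal terms shrink to ρᵢσᵢ².
True-score variance = [0.80 + 0.61] − 1.04 = 1.41 − 1.04 = 0.37.
Reliability = 0.37 / 0.96 = 0.385.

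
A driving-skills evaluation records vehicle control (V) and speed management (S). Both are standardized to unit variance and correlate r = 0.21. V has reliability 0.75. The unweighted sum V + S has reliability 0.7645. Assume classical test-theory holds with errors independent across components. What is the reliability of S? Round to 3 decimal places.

Var(V+S) = 2 + 2·0.21 = 2.420.
True-score variance = ρ_V + ρ_S + 2·0.21, so 0.7645 = (0.75 + ρ_S + 0.42) / 2.420.
ρ_S = 0.7645·2.420 − 0.75 − 0.42 = 0.680.

0.680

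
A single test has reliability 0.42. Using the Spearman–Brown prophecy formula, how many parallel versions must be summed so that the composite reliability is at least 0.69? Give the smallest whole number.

k ≥ ρ*(1−ρ₁)/(ρ₁(1−ρ*)) = 0.69·0.58 / (0.42·0.31) = 3.074.
Smallest integer k = 4.

4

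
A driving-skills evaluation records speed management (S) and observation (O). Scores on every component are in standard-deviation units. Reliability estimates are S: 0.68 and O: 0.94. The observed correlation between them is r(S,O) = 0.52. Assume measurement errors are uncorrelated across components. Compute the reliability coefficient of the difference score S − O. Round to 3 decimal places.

Var(S−O) = 1 + 1 − 2·0.52 = 2 − 1.04 = 0.96.
Because errors are independent across components, Cov(Tᵢ,Tⱼ) = Cov(Xᵢ,Xⱼ); the off-diagonal part of the true-score variance is the same as above.
True-score variance = [0.68 + 0.94] − 1.04 = 1.62 − 1.04 = 0.58.
Reliability = 0.58 / 0.96 = 0.604.

0.604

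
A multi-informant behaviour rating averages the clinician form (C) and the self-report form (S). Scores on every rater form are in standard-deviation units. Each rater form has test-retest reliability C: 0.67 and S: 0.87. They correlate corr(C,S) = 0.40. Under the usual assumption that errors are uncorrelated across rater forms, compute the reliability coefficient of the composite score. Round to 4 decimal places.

Var(C+S) = 2 + 2·[0.40] = 2 + 0.8 = 2.8.
Under uncorrelated errors the observed covariances equal the true-score covariances, so only the own-variance terms attenuate.
True-score variance = [0.67 + 0.87] + 0.8 = 1.54 + 0.8 = 2.34.
Reliability = 2.34 / 2.8 = 0.8357.

0.8357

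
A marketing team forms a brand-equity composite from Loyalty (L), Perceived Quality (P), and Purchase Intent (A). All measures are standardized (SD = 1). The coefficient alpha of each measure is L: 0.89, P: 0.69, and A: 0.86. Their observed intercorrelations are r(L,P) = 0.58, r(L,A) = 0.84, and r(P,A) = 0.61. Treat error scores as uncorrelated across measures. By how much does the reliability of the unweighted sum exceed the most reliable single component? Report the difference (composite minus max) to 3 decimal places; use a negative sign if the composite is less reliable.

Var(sum) = 3 + 4.06 = 7.06; true-score variance = 2.44 + 4.06 = 6.5; composite reliability = 0.9207.
Max component reliability = 0.8900.
Difference = 0.9207 − 0.8900 = 0.031.

0.031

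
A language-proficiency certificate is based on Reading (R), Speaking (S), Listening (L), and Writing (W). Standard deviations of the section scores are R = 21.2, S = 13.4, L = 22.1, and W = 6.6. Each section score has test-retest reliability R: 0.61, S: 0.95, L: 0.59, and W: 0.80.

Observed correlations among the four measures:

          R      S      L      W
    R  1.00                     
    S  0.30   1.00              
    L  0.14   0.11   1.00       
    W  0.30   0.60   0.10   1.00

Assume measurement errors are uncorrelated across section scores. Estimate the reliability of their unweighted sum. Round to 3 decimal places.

0.775

Var(R+S+L+W) = 21.2² + 13.4² + 22.1² + 6.6² + 2·[21.2·13.4·0.30 + 21.2·22.1·0.14 + 21.2·6.6·0.30 + 13.4·22.1·0.11 + 13.4·6.6·0.60 + 22.1·6.6·0.10] = 1160.97 + 586.036 = 1747.01.
With uncorrelated errors the cross-covariances are all true-score covariance, so they carry over unchanged; only the diagonal terms shrink to ρᵢσᵢ².
True-score variance = [21.2²·0.61 + 13.4²·0.95 + 22.1²·0.59 + 6.6²·0.80] + 586.036 = 767.75 + 586.036 = 1353.79.
Reliability = 1353.79 / 1747.01 = 0.775.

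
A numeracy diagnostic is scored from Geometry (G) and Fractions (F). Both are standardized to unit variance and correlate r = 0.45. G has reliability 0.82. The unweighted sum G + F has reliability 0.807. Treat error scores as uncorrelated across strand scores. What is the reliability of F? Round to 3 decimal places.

Var(G+F) = 2 + 2·0.45 = 2.900.
True-score variance = ρ_G + ρ_F + 2·0.45, so 0.807 = (0.82 + ρ_F + 0.90) / 2.900.
ρ_F = 0.807·2.900 − 0.82 − 0.90 = 0.620.

0.620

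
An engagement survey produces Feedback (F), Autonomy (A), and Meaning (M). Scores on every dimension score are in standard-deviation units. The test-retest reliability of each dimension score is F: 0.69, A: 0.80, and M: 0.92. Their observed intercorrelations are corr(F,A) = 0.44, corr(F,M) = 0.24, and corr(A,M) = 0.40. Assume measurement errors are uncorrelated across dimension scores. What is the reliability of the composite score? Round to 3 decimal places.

0.886

Var(F+A+M) = 3 + 2·[0.44 + 0.24 + 0.40] = 3 + 2.16 = 5.16.
Under uncorrelated errors the observed covariances equal the true-score covariances, so only the own-variance terms attenuate.
True-score variance = [0.69 + 0.80 + 0.92] + 2.16 = 2.41 + 2.16 = 4.57.
Reliability = 4.57 / 5.16 = 0.886.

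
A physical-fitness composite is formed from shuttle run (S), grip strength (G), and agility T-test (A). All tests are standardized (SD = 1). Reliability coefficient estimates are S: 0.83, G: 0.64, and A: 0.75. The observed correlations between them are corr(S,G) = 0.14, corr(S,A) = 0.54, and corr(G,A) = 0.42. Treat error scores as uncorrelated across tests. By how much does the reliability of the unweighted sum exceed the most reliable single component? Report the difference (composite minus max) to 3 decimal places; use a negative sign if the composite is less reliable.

0.020

Var(sum) = 3 + 2.2 = 5.2; true-score variance = 2.22 + 2.2 = 4.42; composite reliability = 0.8500.
Max component reliability = 0.8300.
Difference = 0.8500 − 0.8300 = 0.020.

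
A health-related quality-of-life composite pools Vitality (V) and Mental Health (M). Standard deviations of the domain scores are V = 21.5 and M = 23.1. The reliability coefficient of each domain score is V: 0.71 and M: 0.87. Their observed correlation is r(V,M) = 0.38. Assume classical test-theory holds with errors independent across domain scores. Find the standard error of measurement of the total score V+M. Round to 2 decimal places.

14.26

Var(total) = 995.86 + 377.454 = 1373.31.
True-score variance = 792.438 + 377.454 = 1169.89, so reliability = 0.8519.
Error variance = 1373.31 − 1169.89 = 203.422; SEM = √203.422 = 14.26.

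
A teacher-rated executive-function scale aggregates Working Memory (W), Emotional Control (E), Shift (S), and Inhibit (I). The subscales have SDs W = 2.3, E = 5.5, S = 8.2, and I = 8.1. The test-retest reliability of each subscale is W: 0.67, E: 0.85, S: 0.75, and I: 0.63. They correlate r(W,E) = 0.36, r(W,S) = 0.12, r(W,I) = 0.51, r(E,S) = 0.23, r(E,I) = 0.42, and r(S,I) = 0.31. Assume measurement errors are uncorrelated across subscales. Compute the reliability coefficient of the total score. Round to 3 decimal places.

Var(W+E+S+I) = 2.3² + 5.5² + 8.2² + 8.1² + 2·[2.3·5.5·0.36 + 2.3·8.2·0.12 + 2.3·8.1·0.51 + 5.5·8.2·0.23 + 5.5·8.1·0.42 + 8.2·8.1·0.31] = 168.39 + 131.985 = 300.375.
With uncorrelated errors the cross-covariances are all true-score covariance, so they carry over unchanged; only the diagonal terms shrink to ρᵢσᵢ².
True-score variance = [2.3²·0.67 + 5.5²·0.85 + 8.2²·0.75 + 8.1²·0.63] + 131.985 = 121.021 + 131.985 = 253.006.
Reliability = 253.006 / 300.375 = 0.842.

0.842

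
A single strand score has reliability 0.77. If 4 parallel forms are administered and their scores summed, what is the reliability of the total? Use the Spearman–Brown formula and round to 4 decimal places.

0.9305

ρ_k = kρ / (1 + (k−1)ρ) = 4·0.77 / (1 + 3·0.77) = 3.080 / 3.310 = 0.9305.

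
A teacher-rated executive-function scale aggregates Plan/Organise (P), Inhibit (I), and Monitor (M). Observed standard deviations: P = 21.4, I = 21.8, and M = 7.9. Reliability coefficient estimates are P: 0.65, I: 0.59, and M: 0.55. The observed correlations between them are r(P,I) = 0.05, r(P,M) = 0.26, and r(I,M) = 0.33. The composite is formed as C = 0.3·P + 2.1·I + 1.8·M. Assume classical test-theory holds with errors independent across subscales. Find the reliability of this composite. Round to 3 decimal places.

0.661

Var(C) = 0.3²·21.4² + 2.1²·21.8² + 1.8²·7.9² + 2·[0.63·21.4·21.8·0.05 + 0.54·21.4·7.9·0.26 + 3.78·21.8·7.9·0.33] = 2339.23 + 506.517 = 2845.75.
With uncorrelated errors the cross-covariances are all true-score covariance, so they carry over unchanged; only the diagonal terms shrink to ρᵢσᵢ².
True-score variance = [0.3²·21.4²·0.65 + 2.1²·21.8²·0.59 + 1.8²·7.9²·0.55] + 506.517 = 1374.53 + 506.517 = 1881.05.
Reliability = 1881.05 / 2845.75 = 0.661.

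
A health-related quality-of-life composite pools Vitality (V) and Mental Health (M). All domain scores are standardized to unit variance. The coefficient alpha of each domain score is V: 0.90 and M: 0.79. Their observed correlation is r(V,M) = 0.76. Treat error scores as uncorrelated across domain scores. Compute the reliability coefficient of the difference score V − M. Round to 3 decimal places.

0.354

Var(V−M) = 1 + 1 − 2·0.76 = 2 − 1.52 = 0.48.
With uncorrelated errors the cross-covariances are all true-score covariance, so they carry over unchanged; only the diagonal terms shrink to ρᵢσᵢ².
True-score variance = [0.90 + 0.79] − 1.52 = 1.69 − 1.52 = 0.17.
Reliability = 0.17 / 0.48 = 0.354.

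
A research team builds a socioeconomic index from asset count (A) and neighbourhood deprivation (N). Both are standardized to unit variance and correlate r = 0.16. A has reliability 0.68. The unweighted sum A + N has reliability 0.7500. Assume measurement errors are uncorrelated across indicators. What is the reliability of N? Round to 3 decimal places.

0.740

Var(A+N) = 2 + 2·0.16 = 2.320.
True-score variance = ρ_A + ρ_N + 2·0.16, so 0.7500 = (0.68 + ρ_N + 0.32) / 2.320.
ρ_N = 0.7500·2.320 − 0.68 − 0.32 = 0.740.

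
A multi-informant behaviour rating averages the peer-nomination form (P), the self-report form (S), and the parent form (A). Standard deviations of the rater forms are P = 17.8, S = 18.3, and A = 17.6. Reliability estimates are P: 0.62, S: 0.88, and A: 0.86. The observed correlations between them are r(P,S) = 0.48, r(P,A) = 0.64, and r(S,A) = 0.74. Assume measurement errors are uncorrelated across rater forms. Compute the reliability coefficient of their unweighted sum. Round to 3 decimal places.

Var(P+S+A) = 17.8² + 18.3² + 17.6² + 2·[17.8·18.3·0.48 + 17.8·17.6·0.64 + 18.3·17.6·0.74] = 961.49 + 1190.39 = 2151.88.
Because errors are independent across components, Cov(Tᵢ,Tⱼ) = Cov(Xᵢ,Xⱼ); the off-diagonal part of the true-score variance is the same as above.
True-score variance = [17.8²·0.62 + 18.3²·0.88 + 17.6²·0.86] + 1190.39 = 757.538 + 1190.39 = 1947.92.
Reliability = 1947.92 / 2151.88 = 0.905.

0.905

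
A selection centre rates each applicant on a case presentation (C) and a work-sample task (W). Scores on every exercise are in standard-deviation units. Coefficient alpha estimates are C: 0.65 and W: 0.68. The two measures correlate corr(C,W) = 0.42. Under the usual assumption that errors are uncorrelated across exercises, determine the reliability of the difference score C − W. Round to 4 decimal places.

Var(C−W) = 1 + 1 − 2·0.42 = 2 − 0.84 = 1.16.
With uncorrelated errors the cross-covariances are all true-score covariance, so they carry over unchanged; only the diagonal terms shrink to ρᵢσᵢ².
True-score variance = [0.65 + 0.68] − 0.84 = 1.33 − 0.84 = 0.49.
Reliability = 0.49 / 1.16 = 0.4224.

0.4224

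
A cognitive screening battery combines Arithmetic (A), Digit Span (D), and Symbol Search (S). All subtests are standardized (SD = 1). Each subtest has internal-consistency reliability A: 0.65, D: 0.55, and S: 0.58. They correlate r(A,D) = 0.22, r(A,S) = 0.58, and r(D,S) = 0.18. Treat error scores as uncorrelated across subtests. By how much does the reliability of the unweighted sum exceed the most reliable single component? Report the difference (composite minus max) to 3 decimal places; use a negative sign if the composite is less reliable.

0.104

Var(sum) = 3 + 1.96 = 4.96; true-score variance = 1.78 + 1.96 = 3.74; composite reliability = 0.7540.
Max component reliability = 0.6500.
Difference = 0.7540 − 0.6500 = 0.104.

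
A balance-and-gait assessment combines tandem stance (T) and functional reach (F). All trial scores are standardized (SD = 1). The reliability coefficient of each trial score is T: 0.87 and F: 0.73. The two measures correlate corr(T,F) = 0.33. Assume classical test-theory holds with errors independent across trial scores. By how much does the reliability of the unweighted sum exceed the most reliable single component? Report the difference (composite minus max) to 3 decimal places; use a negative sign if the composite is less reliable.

Var(sum) = 2 + 0.66 = 2.66; true-score variance = 1.6 + 0.66 = 2.26; composite reliability = 0.8496.
Max component reliability = 0.8700.
Difference = 0.8496 − 0.8700 = -0.020.

-0.020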